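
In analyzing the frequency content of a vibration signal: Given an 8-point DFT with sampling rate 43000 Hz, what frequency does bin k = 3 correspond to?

The frequency of DFT bin k is: f_k = k * f_s / N
f_3 = 3 * 43000 / 8 = 16125 Hz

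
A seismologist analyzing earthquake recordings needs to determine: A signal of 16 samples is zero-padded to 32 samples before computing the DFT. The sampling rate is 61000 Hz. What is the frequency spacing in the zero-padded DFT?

Original DFT: N = 16, resolution = f_s/N = 61000/16 = 7625/2 Hz
Zero-padded DFT: N = 32, resolution = f_s/N = 61000/32 = 7625/4 Hz
Zero-padding interpolates the spectrum (finer frequency grid)
but does NOT improve the true spectral resolution (ability to resolve close frequencies).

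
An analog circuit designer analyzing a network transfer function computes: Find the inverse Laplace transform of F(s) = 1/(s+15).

Standard pair: k/(s+a) <-> k*e^(-at)*u(t)
With k=1, a=15: f(t) = e^(-15t)*u(t)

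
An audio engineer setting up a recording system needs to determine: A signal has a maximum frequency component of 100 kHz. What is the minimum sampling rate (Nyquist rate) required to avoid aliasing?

By the Nyquist-Shannon sampling theorem,
the minimum sampling rate (Nyquist rate) must be at least 2 * f_max.
Nyquist rate = 2 * 100 kHz = 200 kHz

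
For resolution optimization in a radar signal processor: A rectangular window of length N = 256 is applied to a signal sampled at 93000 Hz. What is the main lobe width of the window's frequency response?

For a rectangular window of length N,
the main lobe width in frequency is 2*f_s/N.
= 2*93000/256 = 11625/16 Hz
This determines the minimum frequency separation for resolving two sinusoids.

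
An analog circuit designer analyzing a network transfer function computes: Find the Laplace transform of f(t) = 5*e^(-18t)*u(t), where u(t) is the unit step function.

Standard Laplace transform pair:
e^(-at)*u(t) <-> 1/(s+a)
With a = 18: L{5*e^(-18t)*u(t)} = 5/(s+18), ROC: Re(s) > -18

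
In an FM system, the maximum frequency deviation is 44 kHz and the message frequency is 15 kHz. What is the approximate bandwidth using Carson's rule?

Carson's rule: BW = 2*(delta_f + f_m)
= 2*(44 + 15) kHz = 118 kHz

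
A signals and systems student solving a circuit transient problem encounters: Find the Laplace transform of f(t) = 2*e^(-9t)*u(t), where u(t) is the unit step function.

Standard Laplace transform pair:
e^(-at)*u(t) <-> 1/(s+a)
With a = 9: L{2*e^(-9t)*u(t)} = 2/(s+9), ROC: Re(s) > -9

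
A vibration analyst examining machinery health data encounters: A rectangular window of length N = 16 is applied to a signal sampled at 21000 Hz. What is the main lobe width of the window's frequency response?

For a rectangular window of length N,
the main lobe width in frequency is 2*f_s/N.
= 2*21000/16 = 2625 Hz
This determines the minimum frequency separation for resolving two sinusoids.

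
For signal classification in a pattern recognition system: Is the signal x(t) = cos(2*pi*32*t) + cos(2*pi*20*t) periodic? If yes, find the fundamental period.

f1 = 32 Hz, f2 = 20 Hz
Period T1 = 1/32, T2 = 1/20
Ratio T1/T2 = 20/32, which is rational.
The signal is periodic with fundamental period T = 1/GCD(32,20) = 1/4 s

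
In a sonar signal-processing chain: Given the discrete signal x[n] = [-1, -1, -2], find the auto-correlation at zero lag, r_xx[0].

The auto-correlation at zero lag r_xx[0] equals the signal energy.
r_xx[0] = sum of x[n]^2 = (-1)^2 + (-1)^2 + (-2)^2
= 1 + 1 + 4 = 6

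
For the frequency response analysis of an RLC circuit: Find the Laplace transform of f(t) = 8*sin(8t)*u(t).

Standard pair: sin(wt)*u(t) <-> w/(s^2+w^2)
With w = 8: L{8*sin(8t)*u(t)} = 64/(s^2+64)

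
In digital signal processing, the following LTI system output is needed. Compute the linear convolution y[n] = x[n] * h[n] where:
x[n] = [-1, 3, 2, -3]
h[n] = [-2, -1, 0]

y[n] = sum_k x[k]*h[n-k]. Output length = len(x) + len(h) - 1 = 4 + 3 - 1 = 6.
y[0] = -1*-2 = 2
y[1] = 3*-2 + -1*-1 = -5
y[2] = 2*-2 + 3*-1 + -1*0 = -7
y[3] = -3*-2 + 2*-1 + 3*0 = 4
y[4] = -3*-1 + 2*0 = 3
y[5] = -3*0 = 0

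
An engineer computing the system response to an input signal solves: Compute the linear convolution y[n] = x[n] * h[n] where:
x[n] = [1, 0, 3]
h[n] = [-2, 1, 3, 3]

y[n] = sum_k x[k]*h[n-k]. Output length = len(x) + len(h) - 1 = 3 + 4 - 1 = 6.
y[0] = 1*-2 = -2
y[1] = 0*-2 + 1*1 = 1
y[2] = 3*-2 + 0*1 + 1*3 = -3
y[3] = 3*1 + 0*3 + 1*3 = 6
y[4] = 3*3 + 0*3 = 9
y[5] = 3*3 = 9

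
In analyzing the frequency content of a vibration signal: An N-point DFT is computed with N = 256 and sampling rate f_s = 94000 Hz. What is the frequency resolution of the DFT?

DFT frequency resolution = f_s / N
= 94000 / 256 = 5875/16 Hz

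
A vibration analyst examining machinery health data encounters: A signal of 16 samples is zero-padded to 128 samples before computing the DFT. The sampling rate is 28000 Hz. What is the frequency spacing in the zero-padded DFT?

Original DFT: N = 16, resolution = f_s/N = 28000/16 = 1750 Hz
Zero-padded DFT: N = 128, resolution = f_s/N = 28000/128 = 875/4 Hz
Zero-padding interpolates the spectrum (finer frequency grid)
but does NOT improve the true spectral resolution (ability to resolve close frequencies).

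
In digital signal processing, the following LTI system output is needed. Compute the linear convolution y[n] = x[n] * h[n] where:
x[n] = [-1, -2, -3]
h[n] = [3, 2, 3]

y[n] = sum_k x[k]*h[n-k]. Output length = len(x) + len(h) - 1 = 3 + 3 - 1 = 5.
y[0] = -1*3 = -3
y[1] = -2*3 + -1*2 = -8
y[2] = -3*3 + -2*2 + -1*3 = -16
y[3] = -3*2 + -2*3 = -12
y[4] = -3*3 = -9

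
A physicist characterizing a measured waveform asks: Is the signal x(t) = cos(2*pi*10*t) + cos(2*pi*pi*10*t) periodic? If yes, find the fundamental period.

f1 = 10 Hz, f2 = 10*pi Hz
Ratio f2/f1 = pi, which is irrational.
Since the frequency ratio is irrational, no common period exists.
The signal is not periodic.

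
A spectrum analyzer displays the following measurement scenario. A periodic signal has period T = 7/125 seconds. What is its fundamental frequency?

The fundamental frequency is the reciprocal of the period.
f = 1/T = 1/(7/125) = 125/7 Hz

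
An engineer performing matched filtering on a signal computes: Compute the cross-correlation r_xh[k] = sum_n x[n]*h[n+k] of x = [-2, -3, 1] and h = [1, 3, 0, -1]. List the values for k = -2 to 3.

Both sequences indexed from 0 and zero outside their support.
Lags with overlap: k = -2 to 3.
  r_xh[-2] = x[2]*h[0] = 1
  r_xh[-1] = x[1]*h[0] + x[2]*h[1] = 0
  r_xh[0] = x[0]*h[0] + x[1]*h[1] + x[2]*h[2] = -11
  r_xh[1] = x[0]*h[1] + x[1]*h[2] + x[2]*h[3] = -7
  r_xh[2] = x[0]*h[2] + x[1]*h[3] = 3
  r_xh[3] = x[0]*h[3] = 2
r_xh = [1, 0, -11, -7, 3, 2] (for k = -2, ..., 3)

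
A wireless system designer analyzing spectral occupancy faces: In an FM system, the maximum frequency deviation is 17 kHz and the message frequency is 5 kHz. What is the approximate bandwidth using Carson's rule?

Carson's rule: BW = 2*(delta_f + f_m)
= 2*(17 + 5) kHz = 44 kHz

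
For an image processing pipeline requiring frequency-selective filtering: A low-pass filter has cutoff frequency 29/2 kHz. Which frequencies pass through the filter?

A low-pass filter passes all frequencies below the cutoff frequency 29/2 kHz and attenuates higher frequencies.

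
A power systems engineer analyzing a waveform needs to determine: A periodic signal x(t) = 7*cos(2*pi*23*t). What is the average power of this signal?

Average power of A*cos(wt) is A^2/2.
P = 7^2 / 2 = 49/2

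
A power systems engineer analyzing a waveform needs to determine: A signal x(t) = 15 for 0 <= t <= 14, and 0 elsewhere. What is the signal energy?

Energy = integral of |x(t)|^2 dt over the signal duration
= 15^2 * 14 = 225 * 14 = 3150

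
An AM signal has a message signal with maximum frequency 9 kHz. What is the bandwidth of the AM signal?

In AM (double-sideband), the bandwidth is twice the message frequency.
BW = 2 * f_m = 2 * 9 kHz = 18 kHz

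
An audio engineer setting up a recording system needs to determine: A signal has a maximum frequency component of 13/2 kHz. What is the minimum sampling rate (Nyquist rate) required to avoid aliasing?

By the Nyquist-Shannon sampling theorem,
the minimum sampling rate (Nyquist rate) must be at least 2 * f_max.
Nyquist rate = 2 * 13/2 kHz = 13 kHz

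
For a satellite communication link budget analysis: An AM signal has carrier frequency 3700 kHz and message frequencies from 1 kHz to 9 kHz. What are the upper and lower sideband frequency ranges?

Upper sideband (USB) = fc + [fm_low, fm_high] = 3700 + [1, 9] = [3701, 3709] kHz
Lower sideband (LSB) = fc - [fm_high, fm_low] = 3700 - [9, 1] = [3691, 3699] kHz
Total occupied spectrum: 3691 kHz to 3709 kHz (plus carrier at 3700 kHz)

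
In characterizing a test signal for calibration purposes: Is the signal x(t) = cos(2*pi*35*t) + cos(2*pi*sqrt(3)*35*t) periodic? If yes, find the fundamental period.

f1 = 35 Hz, f2 = 35*sqrt(3) Hz
Ratio f2/f1 = sqrt(3), which is irrational.
Since the frequency ratio is irrational, no common period exists.
The signal is not periodic.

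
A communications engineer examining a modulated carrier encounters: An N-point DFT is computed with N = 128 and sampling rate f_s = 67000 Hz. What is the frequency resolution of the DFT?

DFT frequency resolution = f_s / N
= 67000 / 128 = 8375/16 Hz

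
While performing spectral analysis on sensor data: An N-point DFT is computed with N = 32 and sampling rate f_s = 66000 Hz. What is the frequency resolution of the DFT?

DFT frequency resolution = f_s / N
= 66000 / 32 = 4125/2 Hz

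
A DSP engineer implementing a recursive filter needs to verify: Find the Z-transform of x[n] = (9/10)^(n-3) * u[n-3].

Time-shifting property: if X(z) = Z{x[n]}, then Z{x[n-d]} = z^(-d) * X(z)
X(z) = z/(z - 9/10) for x[n] = (9/10)^n * u[n]
Z{x[n-3]} = z^(-3) * z/(z - 9/10) = z^(-2)/(z - 9/10)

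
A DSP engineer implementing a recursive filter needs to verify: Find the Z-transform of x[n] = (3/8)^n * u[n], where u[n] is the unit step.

The Z-transform of a^n * u[n] is z/(z-a) for |z| > |a|.
Here a = 3/8, so X(z) = z/(z - (3/8)) = 8z/(8z - 3)
ROC: |z| > 3/8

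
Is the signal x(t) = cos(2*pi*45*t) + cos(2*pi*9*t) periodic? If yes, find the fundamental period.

f1 = 45 Hz, f2 = 9 Hz
Period T1 = 1/45, T2 = 1/9
Ratio T1/T2 = 9/45, which is rational.
The signal is periodic with fundamental period T = 1/GCD(45,9) = 1/9 s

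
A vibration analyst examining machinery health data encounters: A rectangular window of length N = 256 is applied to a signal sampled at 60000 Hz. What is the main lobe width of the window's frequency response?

For a rectangular window of length N,
the main lobe width in frequency is 2*f_s/N.
= 2*60000/256 = 1875/4 Hz
This determines the minimum frequency separation for resolving two sinusoids.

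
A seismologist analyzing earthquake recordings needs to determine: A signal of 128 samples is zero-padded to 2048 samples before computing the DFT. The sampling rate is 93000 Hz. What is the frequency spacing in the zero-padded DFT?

Original DFT: N = 128, resolution = f_s/N = 93000/128 = 11625/16 Hz
Zero-padded DFT: N = 2048, resolution = f_s/N = 93000/2048 = 11625/256 Hz
Zero-padding interpolates the spectrum (finer frequency grid)
but does NOT improve the true spectral resolution (ability to resolve close frequencies).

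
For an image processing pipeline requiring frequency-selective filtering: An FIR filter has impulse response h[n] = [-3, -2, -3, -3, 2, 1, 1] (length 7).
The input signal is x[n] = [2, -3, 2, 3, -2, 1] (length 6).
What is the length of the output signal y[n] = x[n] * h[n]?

For linear convolution, the output length is:
len(y) = len(x) + len(h) - 1 = 6 + 7 - 1 = 12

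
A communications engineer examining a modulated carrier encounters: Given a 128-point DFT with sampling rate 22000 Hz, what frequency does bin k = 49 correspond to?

The frequency of DFT bin k is: f_k = k * f_s / N
f_49 = 49 * 22000 / 128 = 67375/8 Hz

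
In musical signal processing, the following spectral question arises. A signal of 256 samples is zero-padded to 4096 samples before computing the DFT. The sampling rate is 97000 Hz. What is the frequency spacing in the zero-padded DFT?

Original DFT: N = 256, resolution = f_s/N = 97000/256 = 12125/32 Hz
Zero-padded DFT: N = 4096, resolution = f_s/N = 97000/4096 = 12125/512 Hz
Zero-padding interpolates the spectrum (finer frequency grid)
but does NOT improve the true spectral resolution (ability to resolve close frequencies).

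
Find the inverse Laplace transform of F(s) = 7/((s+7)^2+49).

Standard pair: w/((s+a)^2+w^2) <-> e^(-at)*sin(wt)*u(t)
With a=7, w=7: f(t) = e^(-7t)*sin(7t)*u(t)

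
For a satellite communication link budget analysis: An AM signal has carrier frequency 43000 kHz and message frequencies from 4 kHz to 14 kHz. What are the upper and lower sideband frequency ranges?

Upper sideband (USB) = fc + [fm_low, fm_high] = 43000 + [4, 14] = [43004, 43014] kHz
Lower sideband (LSB) = fc - [fm_high, fm_low] = 43000 - [14, 4] = [42986, 42996] kHz
Total occupied spectrum: 42986 kHz to 43014 kHz (plus carrier at 43000 kHz)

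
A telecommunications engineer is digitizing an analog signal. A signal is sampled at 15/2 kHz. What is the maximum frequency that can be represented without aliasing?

The maximum frequency that can be represented without aliasing
is the Nyquist frequency: f_max = f_s / 2 = 15/2 kHz / 2 = 15/4 kHz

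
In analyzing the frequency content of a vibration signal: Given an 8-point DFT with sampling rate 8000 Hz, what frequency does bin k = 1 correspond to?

The frequency of DFT bin k is: f_k = k * f_s / N
f_1 = 1 * 8000 / 8 = 1000 Hz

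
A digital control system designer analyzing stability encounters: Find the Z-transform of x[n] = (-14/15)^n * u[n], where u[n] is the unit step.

The Z-transform of a^n * u[n] is z/(z-a) for |z| > |a|.
Here a = -14/15, so X(z) = z/(z - (-14/15)) = 15z/(15z + 14)
ROC: |z| > 14/15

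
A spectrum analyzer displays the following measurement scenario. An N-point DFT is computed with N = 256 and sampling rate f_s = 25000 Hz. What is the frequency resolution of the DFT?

DFT frequency resolution = f_s / N
= 25000 / 256 = 3125/32 Hz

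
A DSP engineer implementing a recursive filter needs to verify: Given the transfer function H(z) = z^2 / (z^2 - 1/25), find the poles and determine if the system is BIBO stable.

Poles are roots of the denominator: z^2 - 1/25 = 0.
Quadratic formula: z = [-(0) +/- sqrt((0)^2 - 4*(-1/25))] / 2
Discriminant = 0 + 4/25 = 4/25; sqrt = 2/5.
z = (0 +/- 2/5) / 2 => z = 1/5 or z = -1/5.
|p1| = 1/5, |p2| = 1/5.
For BIBO stability, all poles must lie inside the unit circle (|p| < 1).
System is STABLE since both |p| < 1.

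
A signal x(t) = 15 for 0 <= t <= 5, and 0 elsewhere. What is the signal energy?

Energy = integral of |x(t)|^2 dt over the signal duration
= 15^2 * 5 = 225 * 5 = 1125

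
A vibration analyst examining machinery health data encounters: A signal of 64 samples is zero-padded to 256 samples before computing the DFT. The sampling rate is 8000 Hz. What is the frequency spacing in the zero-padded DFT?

Original DFT: N = 64, resolution = f_s/N = 8000/64 = 125 Hz
Zero-padded DFT: N = 256, resolution = f_s/N = 8000/256 = 125/4 Hz
Zero-padding interpolates the spectrum (finer frequency grid)
but does NOT improve the true spectral resolution (ability to resolve close frequencies).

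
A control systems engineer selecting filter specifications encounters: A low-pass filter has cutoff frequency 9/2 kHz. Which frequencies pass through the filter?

A low-pass filter passes all frequencies below the cutoff frequency 9/2 kHz and attenuates higher frequencies.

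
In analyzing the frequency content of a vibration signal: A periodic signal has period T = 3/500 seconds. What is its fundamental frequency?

The fundamental frequency is the reciprocal of the period.
f = 1/T = 1/(3/500) = 500/3 Hz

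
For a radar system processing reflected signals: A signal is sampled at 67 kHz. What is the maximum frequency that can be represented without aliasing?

The maximum frequency that can be represented without aliasing
is the Nyquist frequency: f_max = f_s / 2 = 67 kHz / 2 = 67/2 kHz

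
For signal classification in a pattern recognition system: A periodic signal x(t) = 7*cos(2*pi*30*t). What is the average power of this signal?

Average power of A*cos(wt) is A^2/2.
P = 7^2 / 2 = 49/2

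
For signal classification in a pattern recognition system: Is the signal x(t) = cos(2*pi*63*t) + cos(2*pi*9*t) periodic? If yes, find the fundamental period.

f1 = 63 Hz, f2 = 9 Hz
Period T1 = 1/63, T2 = 1/9
Ratio T1/T2 = 9/63, which is rational.
The signal is periodic with fundamental period T = 1/GCD(63,9) = 1/9 s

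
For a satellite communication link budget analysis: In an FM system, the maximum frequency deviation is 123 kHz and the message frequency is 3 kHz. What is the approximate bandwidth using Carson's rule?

Carson's rule: BW = 2*(delta_f + f_m)
= 2*(123 + 3) kHz = 252 kHz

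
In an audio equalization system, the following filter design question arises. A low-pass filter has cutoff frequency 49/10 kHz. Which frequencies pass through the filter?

A low-pass filter passes all frequencies below the cutoff frequency 49/10 kHz and attenuates higher frequencies.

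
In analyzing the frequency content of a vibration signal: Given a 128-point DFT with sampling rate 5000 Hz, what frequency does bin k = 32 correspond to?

The frequency of DFT bin k is: f_k = k * f_s / N
f_32 = 32 * 5000 / 128 = 1250 Hz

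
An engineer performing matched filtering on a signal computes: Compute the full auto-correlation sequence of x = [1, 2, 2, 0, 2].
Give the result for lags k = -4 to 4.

r_xx[k] = sum_m x[m]*x[m+k], indexed from 0, for k = -4 to 4:
  r_xx[-4] = x[4]*x[0] = 2
  r_xx[-3] = x[3]*x[0] + x[4]*x[1] = 4
  r_xx[-2] = x[2]*x[0] + x[3]*x[1] + x[4]*x[2] = 6
  r_xx[-1] = x[1]*x[0] + x[2]*x[1] + x[3]*x[2] + x[4]*x[3] = 6
  r_xx[0] = x[0]*x[0] + x[1]*x[1] + x[2]*x[2] + x[3]*x[3] + x[4]*x[4] = 13
  r_xx[1] = x[0]*x[1] + x[1]*x[2] + x[2]*x[3] + x[3]*x[4] = 6
  r_xx[2] = x[0]*x[2] + x[1]*x[3] + x[2]*x[4] = 6
  r_xx[3] = x[0]*x[3] + x[1]*x[4] = 4
  r_xx[4] = x[0]*x[4] = 2
r_xx = [2, 4, 6, 6, 13, 6, 6, 4, 2]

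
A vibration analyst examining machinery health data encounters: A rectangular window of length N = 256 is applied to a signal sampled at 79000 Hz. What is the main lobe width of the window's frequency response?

For a rectangular window of length N,
the main lobe width in frequency is 2*f_s/N.
= 2*79000/256 = 9875/16 Hz
This determines the minimum frequency separation for resolving two sinusoids.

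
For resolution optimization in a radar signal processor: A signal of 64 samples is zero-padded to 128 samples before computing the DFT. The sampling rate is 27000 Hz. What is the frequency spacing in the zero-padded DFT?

Original DFT: N = 64, resolution = f_s/N = 27000/64 = 3375/8 Hz
Zero-padded DFT: N = 128, resolution = f_s/N = 27000/128 = 3375/16 Hz
Zero-padding interpolates the spectrum (finer frequency grid)
but does NOT improve the true spectral resolution (ability to resolve close frequencies).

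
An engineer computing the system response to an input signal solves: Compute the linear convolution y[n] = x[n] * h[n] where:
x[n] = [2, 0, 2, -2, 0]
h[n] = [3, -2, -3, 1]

y[n] = sum_k x[k]*h[n-k]. Output length = len(x) + len(h) - 1 = 5 + 4 - 1 = 8.
y[0] = 2*3 = 6
y[1] = 0*3 + 2*-2 = -4
y[2] = 2*3 + 0*-2 + 2*-3 = 0
y[3] = -2*3 + 2*-2 + 0*-3 + 2*1 = -8
y[4] = 0*3 + -2*-2 + 2*-3 + 0*1 = -2
y[5] = 0*-2 + -2*-3 + 2*1 = 8
y[6] = 0*-3 + -2*1 = -2
y[7] = 0*1 = 0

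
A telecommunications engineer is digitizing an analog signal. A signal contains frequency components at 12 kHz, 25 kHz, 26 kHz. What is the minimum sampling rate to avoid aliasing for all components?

The highest frequency component is f_max = 26 kHz.
Nyquist rate = 2 * f_max = 2 * 26 kHz = 52 kHz.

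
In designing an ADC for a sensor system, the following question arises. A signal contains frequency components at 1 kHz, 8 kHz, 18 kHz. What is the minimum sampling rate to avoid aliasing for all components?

The highest frequency component is f_max = 18 kHz.
Nyquist rate = 2 * f_max = 2 * 18 kHz = 36 kHz.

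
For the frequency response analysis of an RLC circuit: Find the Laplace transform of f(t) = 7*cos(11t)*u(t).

Standard pair: cos(wt)*u(t) <-> s/(s^2+w^2)
With w = 11: L{7*cos(11t)*u(t)} = 7s/(s^2+121)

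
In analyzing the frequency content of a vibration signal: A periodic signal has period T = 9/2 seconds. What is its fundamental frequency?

The fundamental frequency is the reciprocal of the period.
f = 1/T = 1/(9/2) = 2/9 Hz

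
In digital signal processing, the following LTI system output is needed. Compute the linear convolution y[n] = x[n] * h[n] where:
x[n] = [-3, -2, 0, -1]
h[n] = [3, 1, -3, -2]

y[n] = sum_k x[k]*h[n-k]. Output length = len(x) + len(h) - 1 = 4 + 4 - 1 = 7.
y[0] = -3*3 = -9
y[1] = -2*3 + -3*1 = -9
y[2] = 0*3 + -2*1 + -3*-3 = 7
y[3] = -1*3 + 0*1 + -2*-3 + -3*-2 = 9
y[4] = -1*1 + 0*-3 + -2*-2 = 3
y[5] = -1*-3 + 0*-2 = 3
y[6] = -1*-2 = 2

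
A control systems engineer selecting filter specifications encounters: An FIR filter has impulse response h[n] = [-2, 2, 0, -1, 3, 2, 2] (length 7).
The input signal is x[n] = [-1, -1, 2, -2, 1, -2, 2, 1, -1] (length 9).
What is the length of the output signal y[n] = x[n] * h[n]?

For linear convolution, the output length is:
len(y) = len(x) + len(h) - 1 = 9 + 7 - 1 = 15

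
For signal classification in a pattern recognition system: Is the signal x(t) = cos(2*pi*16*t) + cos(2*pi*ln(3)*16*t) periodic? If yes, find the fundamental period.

f1 = 16 Hz, f2 = 16*ln(3) Hz
Ratio f2/f1 = ln(3), which is irrational.
Since the frequency ratio is irrational, no common period exists.
The signal is not periodic.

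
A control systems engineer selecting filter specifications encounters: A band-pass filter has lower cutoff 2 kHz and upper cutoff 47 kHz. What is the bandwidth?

Bandwidth = f_high - f_low
= 47 kHz - 2 kHz = 45 kHz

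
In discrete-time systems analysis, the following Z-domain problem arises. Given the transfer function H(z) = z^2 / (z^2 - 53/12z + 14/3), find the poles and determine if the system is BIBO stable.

Poles are roots of the denominator: z^2 - 53/12z + 14/3 = 0.
Quadratic formula: z = [-(-53/12) +/- sqrt((-53/12)^2 - 4*(14/3))] / 2
Discriminant = 2809/144 - 56/3 = 121/144; sqrt = 11/12.
z = (53/12 +/- 11/12) / 2 => z = 8/3 or z = 7/4.
|p1| = 7/4, |p2| = 8/3.
For BIBO stability, all poles must lie inside the unit circle (|p| < 1).
System is UNSTABLE since at least one |p| >= 1.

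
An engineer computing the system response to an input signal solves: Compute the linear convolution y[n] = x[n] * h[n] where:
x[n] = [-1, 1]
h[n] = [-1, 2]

y[n] = sum_k x[k]*h[n-k]. Output length = len(x) + len(h) - 1 = 2 + 2 - 1 = 3.
y[0] = -1*-1 = 1
y[1] = 1*-1 + -1*2 = -3
y[2] = 1*2 = 2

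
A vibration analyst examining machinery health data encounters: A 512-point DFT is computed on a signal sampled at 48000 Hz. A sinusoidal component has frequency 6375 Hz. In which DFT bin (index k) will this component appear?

DFT frequency resolution = f_s/N = 48000/512 = 375/4 Hz
Bin index k = f_signal / resolution = 6375 / 375/4 = 68
The signal frequency 6375 Hz falls in DFT bin k = 68.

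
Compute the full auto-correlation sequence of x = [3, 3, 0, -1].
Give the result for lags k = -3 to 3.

r_xx[k] = sum_m x[m]*x[m+k], indexed from 0, for k = -3 to 3:
  r_xx[-3] = x[3]*x[0] = -3
  r_xx[-2] = x[2]*x[0] + x[3]*x[1] = -3
  r_xx[-1] = x[1]*x[0] + x[2]*x[1] + x[3]*x[2] = 9
  r_xx[0] = x[0]*x[0] + x[1]*x[1] + x[2]*x[2] + x[3]*x[3] = 19
  r_xx[1] = x[0]*x[1] + x[1]*x[2] + x[2]*x[3] = 9
  r_xx[2] = x[0]*x[2] + x[1]*x[3] = -3
  r_xx[3] = x[0]*x[3] = -3
r_xx = [-3, -3, 9, 19, 9, -3, -3]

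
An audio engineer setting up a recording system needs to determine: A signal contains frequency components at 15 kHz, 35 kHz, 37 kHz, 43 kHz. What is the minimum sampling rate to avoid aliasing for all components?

The highest frequency component is f_max = 43 kHz.
Nyquist rate = 2 * f_max = 2 * 43 kHz = 86 kHz.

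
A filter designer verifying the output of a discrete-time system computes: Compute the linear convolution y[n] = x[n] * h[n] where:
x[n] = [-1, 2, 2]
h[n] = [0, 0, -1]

y[n] = sum_k x[k]*h[n-k]. Output length = len(x) + len(h) - 1 = 3 + 3 - 1 = 5.
y[0] = -1*0 = 0
y[1] = 2*0 + -1*0 = 0
y[2] = 2*0 + 2*0 + -1*-1 = 1
y[3] = 2*0 + 2*-1 = -2
y[4] = 2*-1 = -2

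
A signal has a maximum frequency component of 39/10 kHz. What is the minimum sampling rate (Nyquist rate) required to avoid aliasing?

By the Nyquist-Shannon sampling theorem,
the minimum sampling rate (Nyquist rate) must be at least 2 * f_max.
Nyquist rate = 2 * 39/10 kHz = 39/5 kHz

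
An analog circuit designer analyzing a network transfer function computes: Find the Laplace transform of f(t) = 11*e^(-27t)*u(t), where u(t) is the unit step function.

Standard Laplace transform pair:
e^(-at)*u(t) <-> 1/(s+a)
With a = 27: L{11*e^(-27t)*u(t)} = 11/(s+27), ROC: Re(s) > -27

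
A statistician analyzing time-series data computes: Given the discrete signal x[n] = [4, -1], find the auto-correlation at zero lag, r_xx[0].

The auto-correlation at zero lag r_xx[0] equals the signal energy.
r_xx[0] = sum of x[n]^2 = 4^2 + (-1)^2
= 16 + 1 = 17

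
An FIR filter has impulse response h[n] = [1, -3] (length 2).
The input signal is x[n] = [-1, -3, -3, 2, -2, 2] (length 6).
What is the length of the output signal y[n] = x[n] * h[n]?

For linear convolution, the output length is:
len(y) = len(x) + len(h) - 1 = 6 + 2 - 1 = 7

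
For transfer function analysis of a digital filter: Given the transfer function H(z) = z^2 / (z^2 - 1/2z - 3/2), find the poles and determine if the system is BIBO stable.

Poles are roots of the denominator: z^2 - 1/2z - 3/2 = 0.
Quadratic formula: z = [-(-1/2) +/- sqrt((-1/2)^2 - 4*(-3/2))] / 2
Discriminant = 1/4 + 6 = 25/4; sqrt = 5/2.
z = (1/2 +/- 5/2) / 2 => z = 3/2 or z = -1.
|p1| = 1, |p2| = 3/2.
For BIBO stability, all poles must lie inside the unit circle (|p| < 1).
System is UNSTABLE since at least one |p| >= 1.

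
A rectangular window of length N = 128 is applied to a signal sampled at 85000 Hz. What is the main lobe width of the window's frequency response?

For a rectangular window of length N,
the main lobe width in frequency is 2*f_s/N.
= 2*85000/128 = 10625/8 Hz
This determines the minimum frequency separation for resolving two sinusoids.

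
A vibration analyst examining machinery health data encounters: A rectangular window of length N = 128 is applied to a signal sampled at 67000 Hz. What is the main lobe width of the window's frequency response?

For a rectangular window of length N,
the main lobe width in frequency is 2*f_s/N.
= 2*67000/128 = 8375/8 Hz
This determines the minimum frequency separation for resolving two sinusoids.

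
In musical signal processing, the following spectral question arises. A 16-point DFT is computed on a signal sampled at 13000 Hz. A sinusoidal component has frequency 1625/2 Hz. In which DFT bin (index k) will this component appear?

DFT frequency resolution = f_s/N = 13000/16 = 1625/2 Hz
Bin index k = f_signal / resolution = 1625/2 / 1625/2 = 1
The signal frequency 1625/2 Hz falls in DFT bin k = 1.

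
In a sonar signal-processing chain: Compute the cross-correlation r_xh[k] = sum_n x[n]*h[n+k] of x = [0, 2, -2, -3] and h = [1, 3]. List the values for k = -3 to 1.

Both sequences indexed from 0 and zero outside their support.
Lags with overlap: k = -3 to 1.
  r_xh[-3] = x[3]*h[0] = -3
  r_xh[-2] = x[2]*h[0] + x[3]*h[1] = -11
  r_xh[-1] = x[1]*h[0] + x[2]*h[1] = -4
  r_xh[0] = x[0]*h[0] + x[1]*h[1] = 6
  r_xh[1] = x[0]*h[1] = 0
r_xh = [-3, -11, -4, 6, 0] (for k = -3, ..., 1)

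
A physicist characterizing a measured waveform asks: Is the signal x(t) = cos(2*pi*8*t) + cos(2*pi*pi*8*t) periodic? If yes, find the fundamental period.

f1 = 8 Hz, f2 = 8*pi Hz
Ratio f2/f1 = pi, which is irrational.
Since the frequency ratio is irrational, no common period exists.
The signal is not periodic.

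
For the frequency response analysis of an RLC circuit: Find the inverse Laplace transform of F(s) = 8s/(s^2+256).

Standard pair: s/(s^2+w^2) <-> cos(wt)*u(t)
With k=8, w=16: f(t) = 8*cos(16t)*u(t)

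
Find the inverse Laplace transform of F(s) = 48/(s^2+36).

Standard pair: w/(s^2+w^2) <-> sin(wt)*u(t)
Recognize w^2 = 36, so w = 6; numerator 48 = 8*6.
f(t) = 8*sin(6t)*u(t)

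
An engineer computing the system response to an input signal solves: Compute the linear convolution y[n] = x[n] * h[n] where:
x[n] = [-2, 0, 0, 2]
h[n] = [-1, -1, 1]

y[n] = sum_k x[k]*h[n-k]. Output length = len(x) + len(h) - 1 = 4 + 3 - 1 = 6.
y[0] = -2*-1 = 2
y[1] = 0*-1 + -2*-1 = 2
y[2] = 0*-1 + 0*-1 + -2*1 = -2
y[3] = 2*-1 + 0*-1 + 0*1 = -2
y[4] = 2*-1 + 0*1 = -2
y[5] = 2*1 = 2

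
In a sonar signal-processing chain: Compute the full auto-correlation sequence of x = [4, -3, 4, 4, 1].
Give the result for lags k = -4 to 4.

r_xx[k] = sum_m x[m]*x[m+k], indexed from 0, for k = -4 to 4:
  r_xx[-4] = x[4]*x[0] = 4
  r_xx[-3] = x[3]*x[0] + x[4]*x[1] = 13
  r_xx[-2] = x[2]*x[0] + x[3]*x[1] + x[4]*x[2] = 8
  r_xx[-1] = x[1]*x[0] + x[2]*x[1] + x[3]*x[2] + x[4]*x[3] = -4
  r_xx[0] = x[0]*x[0] + x[1]*x[1] + x[2]*x[2] + x[3]*x[3] + x[4]*x[4] = 58
  r_xx[1] = x[0]*x[1] + x[1]*x[2] + x[2]*x[3] + x[3]*x[4] = -4
  r_xx[2] = x[0]*x[2] + x[1]*x[3] + x[2]*x[4] = 8
  r_xx[3] = x[0]*x[3] + x[1]*x[4] = 13
  r_xx[4] = x[0]*x[4] = 4
r_xx = [4, 13, 8, -4, 58, -4, 8, 13, 4]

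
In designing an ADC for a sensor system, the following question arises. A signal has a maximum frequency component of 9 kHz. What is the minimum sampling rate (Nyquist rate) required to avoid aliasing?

By the Nyquist-Shannon sampling theorem,
the minimum sampling rate (Nyquist rate) must be at least 2 * f_max.
Nyquist rate = 2 * 9 kHz = 18 kHz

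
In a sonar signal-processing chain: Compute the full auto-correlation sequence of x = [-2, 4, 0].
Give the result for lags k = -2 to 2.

r_xx[k] = sum_m x[m]*x[m+k], indexed from 0, for k = -2 to 2:
  r_xx[-2] = x[2]*x[0] = 0
  r_xx[-1] = x[1]*x[0] + x[2]*x[1] = -8
  r_xx[0] = x[0]*x[0] + x[1]*x[1] + x[2]*x[2] = 20
  r_xx[1] = x[0]*x[1] + x[1]*x[2] = -8
  r_xx[2] = x[0]*x[2] = 0
r_xx = [0, -8, 20, -8, 0]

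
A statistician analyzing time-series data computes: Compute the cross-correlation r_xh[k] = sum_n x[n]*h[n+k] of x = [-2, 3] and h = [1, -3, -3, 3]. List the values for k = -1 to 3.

Both sequences indexed from 0 and zero outside their support.
Lags with overlap: k = -1 to 3.
  r_xh[-1] = x[1]*h[0] = 3
  r_xh[0] = x[0]*h[0] + x[1]*h[1] = -11
  r_xh[1] = x[0]*h[1] + x[1]*h[2] = -3
  r_xh[2] = x[0]*h[2] + x[1]*h[3] = 15
  r_xh[3] = x[0]*h[3] = -6
r_xh = [3, -11, -3, 15, -6] (for k = -1, ..., 3)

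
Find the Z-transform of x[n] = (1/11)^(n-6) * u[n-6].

Time-shifting property: if X(z) = Z{x[n]}, then Z{x[n-d]} = z^(-d) * X(z)
X(z) = z/(z - 1/11) for x[n] = (1/11)^n * u[n]
Z{x[n-6]} = z^(-6) * z/(z - 1/11) = z^(-5)/(z - 1/11)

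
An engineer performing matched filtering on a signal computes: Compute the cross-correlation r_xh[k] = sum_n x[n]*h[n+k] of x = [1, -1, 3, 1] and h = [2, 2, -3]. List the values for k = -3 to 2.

Both sequences indexed from 0 and zero outside their support.
Lags with overlap: k = -3 to 2.
  r_xh[-3] = x[3]*h[0] = 2
  r_xh[-2] = x[2]*h[0] + x[3]*h[1] = 8
  r_xh[-1] = x[1]*h[0] + x[2]*h[1] + x[3]*h[2] = 1
  r_xh[0] = x[0]*h[0] + x[1]*h[1] + x[2]*h[2] = -9
  r_xh[1] = x[0]*h[1] + x[1]*h[2] = 5
  r_xh[2] = x[0]*h[2] = -3
r_xh = [2, 8, 1, -9, 5, -3] (for k = -3, ..., 2)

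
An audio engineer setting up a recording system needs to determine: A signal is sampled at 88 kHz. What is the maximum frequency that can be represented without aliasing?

The maximum frequency that can be represented without aliasing
is the Nyquist frequency: f_max = f_s / 2 = 88 kHz / 2 = 44 kHz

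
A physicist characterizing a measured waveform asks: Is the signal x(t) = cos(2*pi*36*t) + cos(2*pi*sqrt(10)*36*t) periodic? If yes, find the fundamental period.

f1 = 36 Hz, f2 = 36*sqrt(10) Hz
Ratio f2/f1 = sqrt(10), which is irrational.
Since the frequency ratio is irrational, no common period exists.
The signal is not periodic.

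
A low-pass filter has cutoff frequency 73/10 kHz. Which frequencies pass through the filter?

A low-pass filter passes all frequencies below the cutoff frequency 73/10 kHz and attenuates higher frequencies.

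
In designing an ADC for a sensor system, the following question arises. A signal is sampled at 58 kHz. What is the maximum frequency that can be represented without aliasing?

The maximum frequency that can be represented without aliasing
is the Nyquist frequency: f_max = f_s / 2 = 58 kHz / 2 = 29 kHz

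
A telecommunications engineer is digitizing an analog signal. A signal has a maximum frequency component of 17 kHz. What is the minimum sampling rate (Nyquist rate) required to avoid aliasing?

By the Nyquist-Shannon sampling theorem,
the minimum sampling rate (Nyquist rate) must be at least 2 * f_max.
Nyquist rate = 2 * 17 kHz = 34 kHz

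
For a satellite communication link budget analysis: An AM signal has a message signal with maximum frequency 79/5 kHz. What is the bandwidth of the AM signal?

In AM (double-sideband), the bandwidth is twice the message frequency.
BW = 2 * f_m = 2 * 79/5 kHz = 158/5 kHz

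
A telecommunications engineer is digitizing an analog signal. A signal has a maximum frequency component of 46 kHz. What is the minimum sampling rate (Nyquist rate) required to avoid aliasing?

By the Nyquist-Shannon sampling theorem,
the minimum sampling rate (Nyquist rate) must be at least 2 * f_max.
Nyquist rate = 2 * 46 kHz = 92 kHz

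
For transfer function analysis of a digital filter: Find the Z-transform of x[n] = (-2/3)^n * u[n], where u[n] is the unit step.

The Z-transform of a^n * u[n] is z/(z-a) for |z| > |a|.
Here a = -2/3, so X(z) = z/(z - (-2/3)) = 3z/(3z + 2)
ROC: |z| > 2/3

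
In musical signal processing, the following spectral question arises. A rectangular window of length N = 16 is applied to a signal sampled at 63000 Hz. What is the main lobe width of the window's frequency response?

For a rectangular window of length N,
the main lobe width in frequency is 2*f_s/N.
= 2*63000/16 = 7875 Hz
This determines the minimum frequency separation for resolving two sinusoids.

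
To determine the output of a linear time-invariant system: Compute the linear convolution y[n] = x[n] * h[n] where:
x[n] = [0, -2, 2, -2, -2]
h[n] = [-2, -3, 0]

y[n] = sum_k x[k]*h[n-k]. Output length = len(x) + len(h) - 1 = 5 + 3 - 1 = 7.
y[0] = 0*-2 = 0
y[1] = -2*-2 + 0*-3 = 4
y[2] = 2*-2 + -2*-3 + 0*0 = 2
y[3] = -2*-2 + 2*-3 + -2*0 = -2
y[4] = -2*-2 + -2*-3 + 2*0 = 10
y[5] = -2*-3 + -2*0 = 6
y[6] = -2*0 = 0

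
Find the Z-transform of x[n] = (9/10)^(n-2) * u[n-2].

Time-shifting property: if X(z) = Z{x[n]}, then Z{x[n-d]} = z^(-d) * X(z)
X(z) = z/(z - 9/10) for x[n] = (9/10)^n * u[n]
Z{x[n-2]} = z^(-2) * z/(z - 9/10) = z^(-1)/(z - 9/10)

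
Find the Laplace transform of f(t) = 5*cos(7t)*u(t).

Standard pair: cos(wt)*u(t) <-> s/(s^2+w^2)
With w = 7: L{5*cos(7t)*u(t)} = 5s/(s^2+49)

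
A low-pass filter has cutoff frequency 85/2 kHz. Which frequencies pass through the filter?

A low-pass filter passes all frequencies below the cutoff frequency 85/2 kHz and attenuates higher frequencies.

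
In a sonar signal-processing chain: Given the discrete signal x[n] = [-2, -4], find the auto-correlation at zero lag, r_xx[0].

The auto-correlation at zero lag r_xx[0] equals the signal energy.
r_xx[0] = sum of x[n]^2 = (-2)^2 + (-4)^2
= 4 + 16 = 20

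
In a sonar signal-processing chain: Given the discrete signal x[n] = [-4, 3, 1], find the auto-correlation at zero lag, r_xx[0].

The auto-correlation at zero lag r_xx[0] equals the signal energy.
r_xx[0] = sum of x[n]^2 = (-4)^2 + 3^2 + 1^2
= 16 + 9 + 1 = 26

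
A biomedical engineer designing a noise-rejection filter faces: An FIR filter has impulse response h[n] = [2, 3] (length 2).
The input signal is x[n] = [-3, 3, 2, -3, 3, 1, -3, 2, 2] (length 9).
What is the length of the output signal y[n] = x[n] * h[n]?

For linear convolution, the output length is:
len(y) = len(x) + len(h) - 1 = 9 + 2 - 1 = 10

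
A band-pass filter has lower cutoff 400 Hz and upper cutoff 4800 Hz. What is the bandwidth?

Bandwidth = f_high - f_low
= 4800 Hz - 400 Hz = 4400 Hz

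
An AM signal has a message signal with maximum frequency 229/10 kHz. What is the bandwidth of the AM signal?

In AM (double-sideband), the bandwidth is twice the message frequency.
BW = 2 * f_m = 2 * 229/10 kHz = 229/5 kHz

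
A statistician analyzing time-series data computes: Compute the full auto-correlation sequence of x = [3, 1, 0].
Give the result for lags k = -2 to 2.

r_xx[k] = sum_m x[m]*x[m+k], indexed from 0, for k = -2 to 2:
  r_xx[-2] = x[2]*x[0] = 0
  r_xx[-1] = x[1]*x[0] + x[2]*x[1] = 3
  r_xx[0] = x[0]*x[0] + x[1]*x[1] + x[2]*x[2] = 10
  r_xx[1] = x[0]*x[1] + x[1]*x[2] = 3
  r_xx[2] = x[0]*x[2] = 0
r_xx = [0, 3, 10, 3, 0]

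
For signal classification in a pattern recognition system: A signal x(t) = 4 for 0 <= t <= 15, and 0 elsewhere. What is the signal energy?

Energy = integral of |x(t)|^2 dt over the signal duration
= 4^2 * 15 = 16 * 15 = 240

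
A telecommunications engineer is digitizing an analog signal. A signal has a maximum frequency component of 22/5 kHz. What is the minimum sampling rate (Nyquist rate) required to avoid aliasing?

By the Nyquist-Shannon sampling theorem,
the minimum sampling rate (Nyquist rate) must be at least 2 * f_max.
Nyquist rate = 2 * 22/5 kHz = 44/5 kHz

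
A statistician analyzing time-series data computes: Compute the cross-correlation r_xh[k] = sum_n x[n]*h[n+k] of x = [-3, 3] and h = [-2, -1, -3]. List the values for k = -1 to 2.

Both sequences indexed from 0 and zero outside their support.
Lags with overlap: k = -1 to 2.
  r_xh[-1] = x[1]*h[0] = -6
  r_xh[0] = x[0]*h[0] + x[1]*h[1] = 3
  r_xh[1] = x[0]*h[1] + x[1]*h[2] = -6
  r_xh[2] = x[0]*h[2] = 9
r_xh = [-6, 3, -6, 9] (for k = -1, ..., 2)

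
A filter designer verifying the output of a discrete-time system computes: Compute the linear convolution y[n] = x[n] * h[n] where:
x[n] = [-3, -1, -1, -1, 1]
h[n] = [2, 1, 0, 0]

y[n] = sum_k x[k]*h[n-k]. Output length = len(x) + len(h) - 1 = 5 + 4 - 1 = 8.
y[0] = -3*2 = -6
y[1] = -1*2 + -3*1 = -5
y[2] = -1*2 + -1*1 + -3*0 = -3
y[3] = -1*2 + -1*1 + -1*0 + -3*0 = -3
y[4] = 1*2 + -1*1 + -1*0 + -1*0 = 1
y[5] = 1*1 + -1*0 + -1*0 = 1
y[6] = 1*0 + -1*0 = 0
y[7] = 1*0 = 0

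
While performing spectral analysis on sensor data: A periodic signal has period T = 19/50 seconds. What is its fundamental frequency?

The fundamental frequency is the reciprocal of the period.
f = 1/T = 1/(19/50) = 50/19 Hz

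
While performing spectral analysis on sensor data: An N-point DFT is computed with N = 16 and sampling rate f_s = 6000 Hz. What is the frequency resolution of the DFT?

DFT frequency resolution = f_s / N
= 6000 / 16 = 375 Hz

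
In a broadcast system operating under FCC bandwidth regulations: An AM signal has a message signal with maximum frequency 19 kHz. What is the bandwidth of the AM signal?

In AM (double-sideband), the bandwidth is twice the message frequency.
BW = 2 * f_m = 2 * 19 kHz = 38 kHz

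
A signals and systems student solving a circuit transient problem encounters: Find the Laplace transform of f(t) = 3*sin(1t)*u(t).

Standard pair: sin(wt)*u(t) <-> w/(s^2+w^2)
With w = 1: L{3*sin(1t)*u(t)} = 3/(s^2+1)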